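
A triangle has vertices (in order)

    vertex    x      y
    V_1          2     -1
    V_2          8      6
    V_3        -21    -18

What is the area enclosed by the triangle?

Σ = (20) + (-18) + (57) = 59
Area = |Σ|/2 = 29.5.

29.5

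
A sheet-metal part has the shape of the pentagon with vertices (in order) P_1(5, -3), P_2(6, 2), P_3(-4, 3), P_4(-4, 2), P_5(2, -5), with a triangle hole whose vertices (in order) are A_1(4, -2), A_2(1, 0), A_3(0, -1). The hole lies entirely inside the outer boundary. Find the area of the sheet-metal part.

Outer boundary:
Σ = (28) + (26) + (4) + (16) + (19) = 93
Area = |Σ|/2 = 46.5.
Hole:
Σ = (2) + (-1) + (4) = 5
Area = |Σ|/2 = 2.5.
Net area = 46.5 − 2.5 = 44.

44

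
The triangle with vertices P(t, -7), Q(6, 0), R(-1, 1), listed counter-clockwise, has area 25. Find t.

The doubled signed area Σ (x_i y_{i+1} − x_{i+1} y_i) is linear in t.
With t=0 it equals 55; the coefficient of t is -1 (from the two edges through P).
So -1·t + 55 = 2·25 = 50 ⇒ t = 5.

5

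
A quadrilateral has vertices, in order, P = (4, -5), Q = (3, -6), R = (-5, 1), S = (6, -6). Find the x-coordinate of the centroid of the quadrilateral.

Apply the shoelace (surveyor's) formula. First the cross-terms c_i = x_i·y_{i+1} − x_{i+1}·y_i:
  -9, -27, 24, -6  ⇒  2A = -18, A = -9.
Then Σ (x_i + x_{i+1})·c_i = -45, so x̄ = -45 / (6·(-9)) = 5/6.

5/6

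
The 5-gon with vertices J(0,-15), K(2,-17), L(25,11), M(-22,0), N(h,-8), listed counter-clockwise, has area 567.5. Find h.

-16

Write out the shoelace sum; only the two edges meeting at N involve h:
2·Area = [((-22)·(-8) − h·0) + (h·(-15) − 0·(-8))] + 719
       = -15·h + 895 = 1135
⇒ h = -16.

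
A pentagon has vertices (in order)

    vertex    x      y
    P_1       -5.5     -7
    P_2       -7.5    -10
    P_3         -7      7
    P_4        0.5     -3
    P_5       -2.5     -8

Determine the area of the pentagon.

Cross-terms: 2.5, -122.5, 17.5, -11.5, -26.5  ⇒  Σ = -140.5
Area = |Σ|/2 = 70.25.

70.25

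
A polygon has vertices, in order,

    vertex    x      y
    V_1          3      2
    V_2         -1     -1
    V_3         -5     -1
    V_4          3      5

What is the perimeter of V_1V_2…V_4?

22

|V_1V_2| = √((-4)² + (-3)²) = √25 = 5
|V_2V_3| = √((-4)² + (0)²) = √16 = 4
|V_3V_4| = √((8)² + (6)²) = √100 = 10
|V_4V_1| = √((0)² + (-3)²) = √9 = 3
Perimeter = 5 + 4 + 10 + 3 = 22.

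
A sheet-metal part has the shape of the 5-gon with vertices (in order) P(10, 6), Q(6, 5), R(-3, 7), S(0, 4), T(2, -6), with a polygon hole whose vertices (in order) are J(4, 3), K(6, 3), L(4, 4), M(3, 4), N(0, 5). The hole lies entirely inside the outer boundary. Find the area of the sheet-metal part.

59

Outer boundary:
Cross-terms: 14, 57, -12, -8, 72  ⇒  Σ = 123
Area = |Σ|/2 = 61.5.
Hole:
Σ = (-6) + (12) + (4) + (15) + (-20) = 5
Area = |Σ|/2 = 2.5.
Net area = 61.5 − 2.5 = 59.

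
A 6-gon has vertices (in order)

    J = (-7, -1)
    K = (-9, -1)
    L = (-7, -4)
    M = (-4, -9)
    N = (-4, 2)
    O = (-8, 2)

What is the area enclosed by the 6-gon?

Apply the surveyor's formula: 2A = Σ (x_i·y_{i+1} − x_{i+1}·y_i), indices taken mod 6.
Σ = (-2) + (29) + (47) + (-44) + (8) + (22) = 60
Area = |Σ|/2 = 30.

30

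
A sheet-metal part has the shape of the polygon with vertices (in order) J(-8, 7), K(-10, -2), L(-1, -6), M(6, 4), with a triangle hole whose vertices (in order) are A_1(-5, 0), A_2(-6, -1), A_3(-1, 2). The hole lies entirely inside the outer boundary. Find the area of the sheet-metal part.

Outer boundary:
Apply Gauss's area formula: 2A = Σ (x_i·y_{i+1} − x_{i+1}·y_i), indices taken mod 4.
Σ = (86) + (58) + (32) + (74) = 250
Area = |Σ|/2 = 125.
Hole:
Apply the shoelace (surveyor's) formula: 2A = Σ (x_i·y_{i+1} − x_{i+1}·y_i), indices taken mod 3.
Σ = (5) + (-13) + (10) = 2
Area = |Σ|/2 = 1.
Net area = 125 − 1 = 124.

124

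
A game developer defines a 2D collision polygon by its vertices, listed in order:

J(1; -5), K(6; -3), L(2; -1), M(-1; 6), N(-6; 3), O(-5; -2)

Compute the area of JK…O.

62.5

Apply the shoelace (surveyor's) formula: 2A = Σ (x_i·y_{i+1} − x_{i+1}·y_i), indices taken mod 6.
J→K: (1)(-3) − (6)(-5) = 27
K→L: (6)(-1) − (2)(-3) = 0
L→M: (2)(6) − (-1)(-1) = 11
M→N: (-1)(3) − (-6)(6) = 33
N→O: (-6)(-2) − (-5)(3) = 27
O→J: (-5)(-5) − (1)(-2) = 27
Σ = 125
Area = |Σ|/2 = 62.5.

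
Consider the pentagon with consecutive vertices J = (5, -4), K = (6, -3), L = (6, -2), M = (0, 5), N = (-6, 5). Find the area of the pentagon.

Σ = (9) + (6) + (30) + (30) + (-1) = 74
Area = |Σ|/2 = 37.

37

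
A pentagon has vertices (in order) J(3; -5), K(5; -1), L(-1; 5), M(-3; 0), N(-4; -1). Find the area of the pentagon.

43.5

Apply the surveyor's formula: 2A = Σ (x_i·y_{i+1} − x_{i+1}·y_i), indices taken mod 5.
Σ = (22) + (24) + (15) + (3) + (23) = 87
Area = |Σ|/2 = 43.5.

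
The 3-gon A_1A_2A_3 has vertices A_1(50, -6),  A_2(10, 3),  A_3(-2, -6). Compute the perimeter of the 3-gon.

108

|A_1A_2| = √((-40)² + (9)²) = √1681 = 41
|A_2A_3| = √((-12)² + (-9)²) = √225 = 15
|A_3A_1| = √((52)² + (0)²) = √2704 = 52
Perimeter = 41 + 15 + 52 = 108.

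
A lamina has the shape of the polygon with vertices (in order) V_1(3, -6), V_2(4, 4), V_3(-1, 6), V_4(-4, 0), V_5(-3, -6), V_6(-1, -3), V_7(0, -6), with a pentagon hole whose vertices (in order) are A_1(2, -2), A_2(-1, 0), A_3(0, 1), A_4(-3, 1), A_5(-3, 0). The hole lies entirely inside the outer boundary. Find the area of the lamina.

65

Outer boundary:
Apply the surveyor's formula: 2A = Σ (x_i·y_{i+1} − x_{i+1}·y_i), indices taken mod 7.
Cross-terms: 36, 28, 24, 24, 3, 6, 18  ⇒  Σ = 139
Area = |Σ|/2 = 69.5.
Hole:
Apply the surveyor's formula: 2A = Σ (x_i·y_{i+1} − x_{i+1}·y_i), indices taken mod 5.
Cross-terms: -2, -1, 3, 3, 6  ⇒  Σ = 9
Area = |Σ|/2 = 4.5.
Net area = 69.5 − 4.5 = 65.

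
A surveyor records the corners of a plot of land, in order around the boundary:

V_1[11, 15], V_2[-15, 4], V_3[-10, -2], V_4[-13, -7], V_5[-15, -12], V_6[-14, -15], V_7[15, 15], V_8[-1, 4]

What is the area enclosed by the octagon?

Apply Gauss's area formula: 2A = Σ (x_i·y_{i+1} − x_{i+1}·y_i), indices taken mod 8.
V_1→V_2: (11)(4) − (-15)(15) = 269
V_2→V_3: (-15)(-2) − (-10)(4) = 70
V_3→V_4: (-10)(-7) − (-13)(-2) = 44
V_4→V_5: (-13)(-12) − (-15)(-7) = 51
V_5→V_6: (-15)(-15) − (-14)(-12) = 57
V_6→V_7: (-14)(15) − (15)(-15) = 15
V_7→V_8: (15)(4) − (-1)(15) = 75
V_8→V_1: (-1)(15) − (11)(4) = -59
Σ = 522
Area = |Σ|/2 = 261.

261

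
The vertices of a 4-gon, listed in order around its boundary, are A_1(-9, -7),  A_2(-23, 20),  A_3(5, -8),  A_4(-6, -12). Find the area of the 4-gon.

Apply the surveyor's formula: 2A = Σ (x_i·y_{i+1} − x_{i+1}·y_i), indices taken mod 4.
Σ = (-341) + (84) + (-108) + (-66) = -431
Area = |Σ|/2 = 215.5.

215.5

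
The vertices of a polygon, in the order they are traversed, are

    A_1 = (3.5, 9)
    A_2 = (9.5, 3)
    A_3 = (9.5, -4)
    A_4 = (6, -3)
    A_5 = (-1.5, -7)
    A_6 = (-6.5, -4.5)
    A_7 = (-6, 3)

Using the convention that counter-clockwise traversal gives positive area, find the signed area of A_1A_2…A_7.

Apply the surveyor's formula: 2A = Σ (x_i·y_{i+1} − x_{i+1}·y_i), indices taken mod 7.
Cross-terms: -75, -66.5, -4.5, -46.5, -38.75, -46.5, -64.5  ⇒  Σ = -342.25
Signed area = Σ/2 = -171.125 (negative ⇒ clockwise traversal).

-171.125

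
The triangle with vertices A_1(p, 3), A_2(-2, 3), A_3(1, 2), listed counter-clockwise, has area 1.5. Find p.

Write out the shoelace sum; only the two edges meeting at A_1 involve p:
2·Area = [(1·3 − p·2) + (p·3 − (-2)·3)] + -7
       = 1·p + 2 = 3
⇒ p = 1.

1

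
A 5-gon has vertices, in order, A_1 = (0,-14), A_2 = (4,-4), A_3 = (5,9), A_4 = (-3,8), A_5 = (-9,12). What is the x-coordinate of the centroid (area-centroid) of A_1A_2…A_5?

-64/93

Apply the surveyor's formula. First the cross-terms c_i = x_i·y_{i+1} − x_{i+1}·y_i:
  56, 56, 67, 36, 126  ⇒  2A = 341, A = 170.5.
Then Σ (x_i + x_{i+1})·c_i = -704, so x̄ = -704 / (6·170.5) = -64/93.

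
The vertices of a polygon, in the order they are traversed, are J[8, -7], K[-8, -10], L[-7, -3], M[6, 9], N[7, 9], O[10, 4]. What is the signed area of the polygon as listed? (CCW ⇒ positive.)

-200

Σ = (-136) + (-46) + (-45) + (-9) + (-62) + (-102) = -400
Signed area = Σ/2 = -200 (negative ⇒ clockwise traversal).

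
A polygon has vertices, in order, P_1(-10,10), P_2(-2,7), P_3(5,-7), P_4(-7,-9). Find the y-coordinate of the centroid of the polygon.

-38/75

Apply Gauss's area formula. First the cross-terms c_i = x_i·y_{i+1} − x_{i+1}·y_i:
  -50, -21, -94, -160  ⇒  2A = -325, A = -162.5.
Then Σ (y_i + y_{i+1})·c_i = 494, so ȳ = 494 / (6·(-162.5)) = -38/75.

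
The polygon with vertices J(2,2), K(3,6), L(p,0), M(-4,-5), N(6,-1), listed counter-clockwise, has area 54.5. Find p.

Write out the shoelace sum; only the two edges meeting at L involve p:
2·Area = [(3·0 − p·6) + (p·(-5) − (-4)·0)] + 54
       = -11·p + 54 = 109
⇒ p = -5.

-5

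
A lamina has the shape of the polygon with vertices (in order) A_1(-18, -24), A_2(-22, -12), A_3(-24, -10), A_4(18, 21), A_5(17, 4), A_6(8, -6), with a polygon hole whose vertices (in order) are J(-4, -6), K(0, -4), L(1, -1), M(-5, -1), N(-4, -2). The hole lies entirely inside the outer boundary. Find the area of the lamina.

693.5

Outer boundary:
Apply the shoelace (surveyor's) formula: 2A = Σ (x_i·y_{i+1} − x_{i+1}·y_i), indices taken mod 6.
Σ = (-312) + (-68) + (-324) + (-285) + (-134) + (-300) = -1423
Area = |Σ|/2 = 711.5.
Hole:
Apply Gauss's area formula: 2A = Σ (x_i·y_{i+1} − x_{i+1}·y_i), indices taken mod 5.
Σ = (16) + (4) + (-6) + (6) + (16) = 36
Area = |Σ|/2 = 18.
Net area = 711.5 − 18 = 693.5.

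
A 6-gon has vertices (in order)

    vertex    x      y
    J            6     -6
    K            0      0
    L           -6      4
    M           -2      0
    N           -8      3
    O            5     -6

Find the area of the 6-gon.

20.5

Apply the shoelace formula: 2A = Σ (x_i·y_{i+1} − x_{i+1}·y_i), indices taken mod 6.
J→K: (6)(0) − (0)(-6) = 0
K→L: (0)(4) − (-6)(0) = 0
L→M: (-6)(0) − (-2)(4) = 8
M→N: (-2)(3) − (-8)(0) = -6
N→O: (-8)(-6) − (5)(3) = 33
O→J: (5)(-6) − (6)(-6) = 6
Σ = 41
Area = |Σ|/2 = 20.5.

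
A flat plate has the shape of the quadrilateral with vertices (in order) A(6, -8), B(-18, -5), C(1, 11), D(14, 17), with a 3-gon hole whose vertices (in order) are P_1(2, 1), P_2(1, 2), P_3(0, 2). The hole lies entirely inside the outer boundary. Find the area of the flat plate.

Outer boundary:
A→B: (6)(-5) − (-18)(-8) = -174
B→C: (-18)(11) − (1)(-5) = -193
C→D: (1)(17) − (14)(11) = -137
D→A: (14)(-8) − (6)(17) = -214
Σ = -718
Area = |Σ|/2 = 359.
Hole:
P_1→P_2: (2)(2) − (1)(1) = 3
P_2→P_3: (1)(2) − (0)(2) = 2
P_3→P_1: (0)(1) − (2)(2) = -4
Σ = 1
Area = |Σ|/2 = 0.5.
Net area = 359 − 0.5 = 358.5.

358.5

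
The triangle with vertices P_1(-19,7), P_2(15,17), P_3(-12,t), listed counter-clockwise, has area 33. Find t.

The doubled signed area Σ (x_i y_{i+1} − x_{i+1} y_i) is linear in t.
With t=0 it equals -308; the coefficient of t is 34 (from the two edges through P_3).
So 34·t + -308 = 2·33 = 66 ⇒ t = 11.

11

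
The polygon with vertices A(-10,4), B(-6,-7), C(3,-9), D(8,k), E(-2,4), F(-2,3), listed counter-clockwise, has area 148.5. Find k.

The doubled signed area Σ (x_i y_{i+1} − x_{i+1} y_i) is linear in k.
With k=0 it equals 297; the coefficient of k is 5 (from the two edges through D).
So 5·k + 297 = 2·148.5 = 297 ⇒ k = 0.

0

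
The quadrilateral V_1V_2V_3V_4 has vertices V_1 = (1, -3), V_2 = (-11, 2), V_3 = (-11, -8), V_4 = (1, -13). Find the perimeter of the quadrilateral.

46

|V_1V_2| = √((-12)² + (5)²) = √169 = 13
|V_2V_3| = √((0)² + (-10)²) = √100 = 10
|V_3V_4| = √((12)² + (-5)²) = √169 = 13
|V_4V_1| = √((0)² + (10)²) = √100 = 10
Perimeter = 13 + 10 + 13 + 10 = 46.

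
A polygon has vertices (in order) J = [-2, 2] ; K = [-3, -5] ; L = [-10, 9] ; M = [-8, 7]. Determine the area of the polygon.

Apply the surveyor's formula: 2A = Σ (x_i·y_{i+1} − x_{i+1}·y_i), indices taken mod 4.
Cross-terms: 16, -77, 2, -2  ⇒  Σ = -61
Area = |Σ|/2 = 30.5.

30.5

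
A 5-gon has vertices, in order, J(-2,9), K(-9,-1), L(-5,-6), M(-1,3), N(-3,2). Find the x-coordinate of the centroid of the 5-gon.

Apply Gauss's area formula. First the cross-terms c_i = x_i·y_{i+1} − x_{i+1}·y_i:
  83, 49, -21, 7, -23  ⇒  2A = 95, A = 47.5.
Then Σ (x_i + x_{i+1})·c_i = -1386, so x̄ = -1386 / (6·47.5) = -462/95.

-462/95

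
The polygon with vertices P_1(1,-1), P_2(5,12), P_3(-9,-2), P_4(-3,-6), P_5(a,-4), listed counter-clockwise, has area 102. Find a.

The doubled signed area Σ (x_i y_{i+1} − x_{i+1} y_i) is linear in a.
With a=0 it equals 179; the coefficient of a is 5 (from the two edges through P_5).
So 5·a + 179 = 2·102 = 204 ⇒ a = 5.

5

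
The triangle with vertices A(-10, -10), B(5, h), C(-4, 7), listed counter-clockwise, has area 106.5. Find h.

Write out the shoelace sum; only the two edges meeting at B involve h:
2·Area = [((-10)·h − 5·(-10)) + (5·7 − (-4)·h)] + 110
       = -6·h + 195 = 213
⇒ h = -3.

-3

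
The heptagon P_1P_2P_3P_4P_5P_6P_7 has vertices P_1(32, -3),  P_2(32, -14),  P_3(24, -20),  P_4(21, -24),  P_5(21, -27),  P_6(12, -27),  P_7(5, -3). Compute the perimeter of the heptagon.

90

|P_1P_2| = √((0)² + (-11)²) = √121 = 11
|P_2P_3| = √((-8)² + (-6)²) = √100 = 10
|P_3P_4| = √((-3)² + (-4)²) = √25 = 5
|P_4P_5| = √((0)² + (-3)²) = √9 = 3
|P_5P_6| = √((-9)² + (0)²) = √81 = 9
|P_6P_7| = √((-7)² + (24)²) = √625 = 25
|P_7P_1| = √((27)² + (0)²) = √729 = 27
Perimeter = 11 + 10 + 5 + 3 + 9 + 25 + 27 = 90.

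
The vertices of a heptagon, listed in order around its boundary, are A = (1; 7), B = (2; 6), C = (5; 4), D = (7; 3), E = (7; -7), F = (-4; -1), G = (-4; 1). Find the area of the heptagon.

Cross-terms: -8, -22, -13, -70, -35, -8, -29  ⇒  Σ = -185
Area = |Σ|/2 = 92.5.

92.5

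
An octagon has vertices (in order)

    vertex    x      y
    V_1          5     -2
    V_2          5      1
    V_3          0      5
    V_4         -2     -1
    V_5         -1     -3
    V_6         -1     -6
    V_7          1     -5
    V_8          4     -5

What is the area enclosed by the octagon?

Cross-terms: 15, 25, 10, 5, 3, 11, 15, 17  ⇒  Σ = 101
Area = |Σ|/2 = 50.5.

50.5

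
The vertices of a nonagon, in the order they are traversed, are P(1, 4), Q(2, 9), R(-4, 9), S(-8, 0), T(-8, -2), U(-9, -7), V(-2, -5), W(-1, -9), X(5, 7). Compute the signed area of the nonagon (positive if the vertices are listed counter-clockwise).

Cross-terms: 1, 54, 72, 16, 38, 31, 13, 38, 13  ⇒  Σ = 276
Signed area = Σ/2 = 138 (positive ⇒ counter-clockwise traversal).

138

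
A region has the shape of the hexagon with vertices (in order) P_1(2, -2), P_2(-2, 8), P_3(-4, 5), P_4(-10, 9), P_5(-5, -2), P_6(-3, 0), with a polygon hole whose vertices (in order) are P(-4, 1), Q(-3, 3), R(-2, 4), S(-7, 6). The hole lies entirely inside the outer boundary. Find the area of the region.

47.5

Outer boundary:
Apply the shoelace (surveyor's) formula: 2A = Σ (x_i·y_{i+1} − x_{i+1}·y_i), indices taken mod 6.
Σ = (12) + (22) + (14) + (65) + (-6) + (6) = 113
Area = |Σ|/2 = 56.5.
Hole:
Apply Gauss's area formula: 2A = Σ (x_i·y_{i+1} − x_{i+1}·y_i), indices taken mod 4.
Cross-terms: -9, -6, 16, 17  ⇒  Σ = 18
Area = |Σ|/2 = 9.
Net area = 56.5 − 9 = 47.5.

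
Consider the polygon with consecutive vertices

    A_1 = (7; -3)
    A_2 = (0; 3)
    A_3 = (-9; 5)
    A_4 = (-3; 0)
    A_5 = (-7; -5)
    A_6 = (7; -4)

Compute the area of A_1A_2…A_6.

A_1→A_2: (7)(3) − (0)(-3) = 21
A_2→A_3: (0)(5) − (-9)(3) = 27
A_3→A_4: (-9)(0) − (-3)(5) = 15
A_4→A_5: (-3)(-5) − (-7)(0) = 15
A_5→A_6: (-7)(-4) − (7)(-5) = 63
A_6→A_1: (7)(-3) − (7)(-4) = 7
Σ = 148
Area = |Σ|/2 = 74.

74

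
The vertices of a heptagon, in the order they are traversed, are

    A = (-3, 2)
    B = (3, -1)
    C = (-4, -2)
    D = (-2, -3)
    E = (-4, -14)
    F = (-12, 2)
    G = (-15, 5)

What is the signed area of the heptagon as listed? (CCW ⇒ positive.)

Σ = (-3) + (-10) + (8) + (16) + (-176) + (-30) + (-15) = -210
Signed area = Σ/2 = -105 (negative ⇒ clockwise traversal).

-105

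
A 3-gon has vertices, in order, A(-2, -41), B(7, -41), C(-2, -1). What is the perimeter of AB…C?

90

|AB| = √((9)² + (0)²) = √81 = 9
|BC| = √((-9)² + (40)²) = √1681 = 41
|CA| = √((0)² + (-40)²) = √1600 = 40
Perimeter = 9 + 41 + 40 = 90.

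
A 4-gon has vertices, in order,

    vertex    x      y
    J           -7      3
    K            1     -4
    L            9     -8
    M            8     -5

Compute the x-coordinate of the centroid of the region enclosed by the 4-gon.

Apply Gauss's area formula. First the cross-terms c_i = x_i·y_{i+1} − x_{i+1}·y_i:
  25, 28, 19, -11  ⇒  2A = 61, A = 30.5.
Then Σ (x_i + x_{i+1})·c_i = 442, so x̄ = 442 / (6·30.5) = 442/183.

442/183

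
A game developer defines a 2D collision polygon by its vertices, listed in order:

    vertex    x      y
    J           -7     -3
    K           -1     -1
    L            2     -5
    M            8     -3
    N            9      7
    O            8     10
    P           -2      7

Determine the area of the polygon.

Apply the shoelace (surveyor's) formula: 2A = Σ (x_i·y_{i+1} − x_{i+1}·y_i), indices taken mod 7.
J→K: (-7)(-1) − (-1)(-3) = 4
K→L: (-1)(-5) − (2)(-1) = 7
L→M: (2)(-3) − (8)(-5) = 34
M→N: (8)(7) − (9)(-3) = 83
N→O: (9)(10) − (8)(7) = 34
O→P: (8)(7) − (-2)(10) = 76
P→J: (-2)(-3) − (-7)(7) = 55
Σ = 293
Area = |Σ|/2 = 146.5.

146.5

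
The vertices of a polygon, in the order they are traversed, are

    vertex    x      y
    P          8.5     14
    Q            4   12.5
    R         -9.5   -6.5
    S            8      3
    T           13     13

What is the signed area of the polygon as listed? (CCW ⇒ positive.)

151.5

P→Q: (8.5)(12.5) − (4)(14) = 50.25
Q→R: (4)(-6.5) − (-9.5)(12.5) = 92.75
R→S: (-9.5)(3) − (8)(-6.5) = 23.5
S→T: (8)(13) − (13)(3) = 65
T→P: (13)(14) − (8.5)(13) = 71.5
Σ = 303
Signed area = Σ/2 = 151.5 (positive ⇒ counter-clockwise traversal).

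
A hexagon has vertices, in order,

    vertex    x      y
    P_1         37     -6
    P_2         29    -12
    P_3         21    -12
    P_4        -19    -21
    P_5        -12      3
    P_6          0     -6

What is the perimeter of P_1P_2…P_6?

|P_1P_2| = √((-8)² + (-6)²) = √100 = 10
|P_2P_3| = √((-8)² + (0)²) = √64 = 8
|P_3P_4| = √((-40)² + (-9)²) = √1681 = 41
|P_4P_5| = √((7)² + (24)²) = √625 = 25
|P_5P_6| = √((12)² + (-9)²) = √225 = 15
|P_6P_1| = √((37)² + (0)²) = √1369 = 37
Perimeter = 10 + 8 + 41 + 25 + 15 + 37 = 136.

136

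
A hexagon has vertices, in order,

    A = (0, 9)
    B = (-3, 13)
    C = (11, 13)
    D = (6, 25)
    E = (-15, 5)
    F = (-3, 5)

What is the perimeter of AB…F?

|AB| = √((-3)² + (4)²) = √25 = 5
|BC| = √((14)² + (0)²) = √196 = 14
|CD| = √((-5)² + (12)²) = √169 = 13
|DE| = √((-21)² + (-20)²) = √841 = 29
|EF| = √((12)² + (0)²) = √144 = 12
|FA| = √((3)² + (4)²) = √25 = 5
Perimeter = 5 + 14 + 13 + 29 + 12 + 5 = 78.

78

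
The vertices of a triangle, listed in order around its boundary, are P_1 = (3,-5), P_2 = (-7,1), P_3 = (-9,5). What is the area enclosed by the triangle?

P_1→P_2: (3)(1) − (-7)(-5) = -32
P_2→P_3: (-7)(5) − (-9)(1) = -26
P_3→P_1: (-9)(-5) − (3)(5) = 30
Σ = -28
Area = |Σ|/2 = 14.

14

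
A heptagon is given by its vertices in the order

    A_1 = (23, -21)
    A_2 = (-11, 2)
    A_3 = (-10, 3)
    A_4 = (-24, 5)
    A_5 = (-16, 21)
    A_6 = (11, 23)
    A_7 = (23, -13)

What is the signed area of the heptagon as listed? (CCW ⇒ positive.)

A_1→A_2: (23)(2) − (-11)(-21) = -185
A_2→A_3: (-11)(3) − (-10)(2) = -13
A_3→A_4: (-10)(5) − (-24)(3) = 22
A_4→A_5: (-24)(21) − (-16)(5) = -424
A_5→A_6: (-16)(23) − (11)(21) = -599
A_6→A_7: (11)(-13) − (23)(23) = -672
A_7→A_1: (23)(-21) − (23)(-13) = -184
Σ = -2055
Signed area = Σ/2 = -1027.5 (negative ⇒ clockwise traversal).

-1027.5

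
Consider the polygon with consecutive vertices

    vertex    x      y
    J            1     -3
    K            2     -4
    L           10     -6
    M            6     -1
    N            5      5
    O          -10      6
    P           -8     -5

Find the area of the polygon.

Cross-terms: 2, 28, 26, 35, 80, 98, 29  ⇒  Σ = 298
Area = |Σ|/2 = 149.

149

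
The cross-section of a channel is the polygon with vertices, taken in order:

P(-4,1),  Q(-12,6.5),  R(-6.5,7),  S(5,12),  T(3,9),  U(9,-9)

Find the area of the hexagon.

147.375

Σ = (-14) + (-41.75) + (-113) + (9) + (-108) + (-27) = -294.75
Area = |Σ|/2 = 147.375.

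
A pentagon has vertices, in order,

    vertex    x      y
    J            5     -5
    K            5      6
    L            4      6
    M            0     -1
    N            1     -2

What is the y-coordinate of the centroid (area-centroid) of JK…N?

Apply the surveyor's formula. First the cross-terms c_i = x_i·y_{i+1} − x_{i+1}·y_i:
  55, 6, -4, 1, 5  ⇒  2A = 63, A = 31.5.
Then Σ (y_i + y_{i+1})·c_i = 69, so ȳ = 69 / (6·31.5) = 23/63.

23/63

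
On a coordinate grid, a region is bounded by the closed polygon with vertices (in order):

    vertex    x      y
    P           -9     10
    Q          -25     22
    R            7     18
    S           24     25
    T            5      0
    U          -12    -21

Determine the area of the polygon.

674

Σ = (52) + (-604) + (-257) + (-125) + (-105) + (-309) = -1348
Area = |Σ|/2 = 674.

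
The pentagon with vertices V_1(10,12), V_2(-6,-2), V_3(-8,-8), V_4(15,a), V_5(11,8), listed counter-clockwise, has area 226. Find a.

The doubled signed area Σ (x_i y_{i+1} − x_{i+1} y_i) is linear in a.
With a=0 it equals 376; the coefficient of a is -19 (from the two edges through V_4).
So -19·a + 376 = 2·226 = 452 ⇒ a = -4.

-4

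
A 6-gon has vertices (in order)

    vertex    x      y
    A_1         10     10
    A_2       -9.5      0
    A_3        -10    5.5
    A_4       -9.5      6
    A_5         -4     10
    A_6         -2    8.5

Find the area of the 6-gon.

Apply the surveyor's formula: 2A = Σ (x_i·y_{i+1} − x_{i+1}·y_i), indices taken mod 6.
Σ = (95) + (-52.25) + (-7.75) + (-71) + (-14) + (-105) = -155
Area = |Σ|/2 = 77.5.

77.5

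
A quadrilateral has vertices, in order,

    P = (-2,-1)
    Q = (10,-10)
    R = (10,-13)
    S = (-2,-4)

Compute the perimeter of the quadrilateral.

36

|PQ| = √((12)² + (-9)²) = √225 = 15
|QR| = √((0)² + (-3)²) = √9 = 3
|RS| = √((-12)² + (9)²) = √225 = 15
|SP| = √((0)² + (3)²) = √9 = 3
Perimeter = 15 + 3 + 15 + 3 = 36.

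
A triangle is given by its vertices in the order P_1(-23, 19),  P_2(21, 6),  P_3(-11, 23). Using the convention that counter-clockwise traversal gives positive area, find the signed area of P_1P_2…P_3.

166

Apply the shoelace (surveyor's) formula: 2A = Σ (x_i·y_{i+1} − x_{i+1}·y_i), indices taken mod 3.
Σ = (-537) + (549) + (320) = 332
Signed area = Σ/2 = 166 (positive ⇒ counter-clockwise traversal).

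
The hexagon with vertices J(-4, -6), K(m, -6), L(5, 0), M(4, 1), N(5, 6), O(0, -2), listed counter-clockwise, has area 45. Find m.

Write out the shoelace sum; only the two edges meeting at K involve m:
2·Area = [((-4)·(-6) − m·(-6)) + (m·0 − 5·(-6))] + 6
       = 6·m + 60 = 90
⇒ m = 5.

5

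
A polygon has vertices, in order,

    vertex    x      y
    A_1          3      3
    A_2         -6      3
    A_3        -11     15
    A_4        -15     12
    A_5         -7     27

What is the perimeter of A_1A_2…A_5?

70

|A_1A_2| = √((-9)² + (0)²) = √81 = 9
|A_2A_3| = √((-5)² + (12)²) = √169 = 13
|A_3A_4| = √((-4)² + (-3)²) = √25 = 5
|A_4A_5| = √((8)² + (15)²) = √289 = 17
|A_5A_1| = √((10)² + (-24)²) = √676 = 26
Perimeter = 9 + 13 + 5 + 17 + 26 = 70.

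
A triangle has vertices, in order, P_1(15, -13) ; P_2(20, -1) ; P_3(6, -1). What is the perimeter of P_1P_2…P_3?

42

|P_1P_2| = √((5)² + (12)²) = √169 = 13
|P_2P_3| = √((-14)² + (0)²) = √196 = 14
|P_3P_1| = √((9)² + (-12)²) = √225 = 15
Perimeter = 13 + 14 + 15 = 42.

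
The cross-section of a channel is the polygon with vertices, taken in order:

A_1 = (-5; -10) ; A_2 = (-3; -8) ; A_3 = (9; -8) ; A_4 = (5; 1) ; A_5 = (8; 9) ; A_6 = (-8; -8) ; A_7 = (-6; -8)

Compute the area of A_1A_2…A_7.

Apply Gauss's area formula: 2A = Σ (x_i·y_{i+1} − x_{i+1}·y_i), indices taken mod 7.
Σ = (10) + (96) + (49) + (37) + (8) + (16) + (20) = 236
Area = |Σ|/2 = 118.

118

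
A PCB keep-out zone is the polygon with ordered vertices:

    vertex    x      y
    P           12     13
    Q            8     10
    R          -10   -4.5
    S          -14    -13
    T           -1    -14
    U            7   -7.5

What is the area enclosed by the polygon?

P→Q: (12)(10) − (8)(13) = 16
Q→R: (8)(-4.5) − (-10)(10) = 64
R→S: (-10)(-13) − (-14)(-4.5) = 67
S→T: (-14)(-14) − (-1)(-13) = 183
T→U: (-1)(-7.5) − (7)(-14) = 105.5
U→P: (7)(13) − (12)(-7.5) = 181
Σ = 616.5
Area = |Σ|/2 = 308.25.

308.25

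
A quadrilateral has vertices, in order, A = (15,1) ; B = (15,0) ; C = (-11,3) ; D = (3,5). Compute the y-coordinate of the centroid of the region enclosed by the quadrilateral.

Apply the shoelace (surveyor's) formula. First the cross-terms c_i = x_i·y_{i+1} − x_{i+1}·y_i:
  -15, 45, -64, -72  ⇒  2A = -106, A = -53.
Then Σ (y_i + y_{i+1})·c_i = -824, so ȳ = -824 / (6·(-53)) = 412/159.

412/159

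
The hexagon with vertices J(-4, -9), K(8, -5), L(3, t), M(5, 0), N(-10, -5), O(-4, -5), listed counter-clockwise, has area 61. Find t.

The doubled signed area Σ (x_i y_{i+1} − x_{i+1} y_i) is linear in t.
With t=0 it equals 128; the coefficient of t is 3 (from the two edges through L).
So 3·t + 128 = 2·61 = 122 ⇒ t = -2.

-2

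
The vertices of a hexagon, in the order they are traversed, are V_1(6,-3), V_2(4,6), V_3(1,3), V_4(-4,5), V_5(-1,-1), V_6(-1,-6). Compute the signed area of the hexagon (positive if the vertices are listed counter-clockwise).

62

Apply the surveyor's formula: 2A = Σ (x_i·y_{i+1} − x_{i+1}·y_i), indices taken mod 6.
Cross-terms: 48, 6, 17, 9, 5, 39  ⇒  Σ = 124
Signed area = Σ/2 = 62 (positive ⇒ counter-clockwise traversal).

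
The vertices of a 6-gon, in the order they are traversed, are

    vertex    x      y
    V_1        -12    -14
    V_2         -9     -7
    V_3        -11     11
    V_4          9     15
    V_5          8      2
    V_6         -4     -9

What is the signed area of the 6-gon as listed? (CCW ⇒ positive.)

-350

Σ = (-42) + (-176) + (-264) + (-102) + (-64) + (-52) = -700
Signed area = Σ/2 = -350 (negative ⇒ clockwise traversal).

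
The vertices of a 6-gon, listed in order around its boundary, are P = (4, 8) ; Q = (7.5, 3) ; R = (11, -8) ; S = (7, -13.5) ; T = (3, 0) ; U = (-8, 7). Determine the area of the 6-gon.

Σ = (-48) + (-93) + (-92.5) + (40.5) + (21) + (-92) = -264
Area = |Σ|/2 = 132.

132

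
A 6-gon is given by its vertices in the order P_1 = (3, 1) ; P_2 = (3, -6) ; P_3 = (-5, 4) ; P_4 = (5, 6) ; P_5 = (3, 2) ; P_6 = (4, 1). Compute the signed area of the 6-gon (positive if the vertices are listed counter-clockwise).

-50.5

Apply the shoelace (surveyor's) formula: 2A = Σ (x_i·y_{i+1} − x_{i+1}·y_i), indices taken mod 6.
P_1→P_2: (3)(-6) − (3)(1) = -21
P_2→P_3: (3)(4) − (-5)(-6) = -18
P_3→P_4: (-5)(6) − (5)(4) = -50
P_4→P_5: (5)(2) − (3)(6) = -8
P_5→P_6: (3)(1) − (4)(2) = -5
P_6→P_1: (4)(1) − (3)(1) = 1
Σ = -101
Signed area = Σ/2 = -50.5 (negative ⇒ clockwise traversal).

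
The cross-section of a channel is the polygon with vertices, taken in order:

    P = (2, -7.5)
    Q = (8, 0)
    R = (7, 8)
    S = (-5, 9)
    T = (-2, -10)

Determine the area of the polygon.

165

Apply the shoelace formula: 2A = Σ (x_i·y_{i+1} − x_{i+1}·y_i), indices taken mod 5.
Σ = (60) + (64) + (103) + (68) + (35) = 330
Area = |Σ|/2 = 165.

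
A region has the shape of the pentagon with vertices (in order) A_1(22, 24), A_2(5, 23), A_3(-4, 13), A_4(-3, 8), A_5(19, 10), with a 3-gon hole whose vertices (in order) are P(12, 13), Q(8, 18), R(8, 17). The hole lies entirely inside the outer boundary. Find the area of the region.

300

Outer boundary:
Apply Gauss's area formula: 2A = Σ (x_i·y_{i+1} − x_{i+1}·y_i), indices taken mod 5.
Cross-terms: 386, 157, 7, -182, 236  ⇒  Σ = 604
Area = |Σ|/2 = 302.
Hole:
Σ = (112) + (-8) + (-100) = 4
Area = |Σ|/2 = 2.
Net area = 302 − 2 = 300.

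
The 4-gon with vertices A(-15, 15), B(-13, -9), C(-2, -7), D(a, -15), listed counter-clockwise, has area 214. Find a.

The doubled signed area Σ (x_i y_{i+1} − x_{i+1} y_i) is linear in a.
With a=0 it equals 208; the coefficient of a is 22 (from the two edges through D).
So 22·a + 208 = 2·214 = 428 ⇒ a = 10.

10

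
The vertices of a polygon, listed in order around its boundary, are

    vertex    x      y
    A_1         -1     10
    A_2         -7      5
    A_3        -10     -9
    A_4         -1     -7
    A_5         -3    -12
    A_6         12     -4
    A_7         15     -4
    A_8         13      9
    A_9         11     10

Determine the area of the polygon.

Σ = (65) + (113) + (61) + (-9) + (156) + (12) + (187) + (31) + (120) = 736
Area = |Σ|/2 = 368.

368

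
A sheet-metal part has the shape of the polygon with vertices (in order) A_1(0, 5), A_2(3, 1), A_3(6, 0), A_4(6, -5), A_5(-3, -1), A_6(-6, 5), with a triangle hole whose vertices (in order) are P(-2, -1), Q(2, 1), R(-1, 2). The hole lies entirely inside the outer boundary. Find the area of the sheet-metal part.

Outer boundary:
Σ = (-15) + (-6) + (-30) + (-21) + (-21) + (-30) = -123
Area = |Σ|/2 = 61.5.
Hole:
Σ = (0) + (5) + (5) = 10
Area = |Σ|/2 = 5.
Net area = 61.5 − 5 = 56.5.

56.5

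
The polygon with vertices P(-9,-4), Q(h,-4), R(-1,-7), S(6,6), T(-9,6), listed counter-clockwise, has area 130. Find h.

-4

The doubled signed area Σ (x_i y_{i+1} − x_{i+1} y_i) is linear in h.
With h=0 it equals 248; the coefficient of h is -3 (from the two edges through Q).
So -3·h + 248 = 2·130 = 260 ⇒ h = -4.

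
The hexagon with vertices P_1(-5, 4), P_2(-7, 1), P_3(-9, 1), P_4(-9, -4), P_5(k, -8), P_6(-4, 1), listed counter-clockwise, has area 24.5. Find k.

-10

Write out the shoelace sum; only the two edges meeting at P_5 involve k:
2·Area = [((-9)·(-8) − k·(-4)) + (k·1 − (-4)·(-8))] + 59
       = 5·k + 99 = 49
⇒ k = -10.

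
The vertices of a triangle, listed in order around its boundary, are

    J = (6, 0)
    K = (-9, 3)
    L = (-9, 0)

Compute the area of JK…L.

Σ = (18) + (27) + (0) = 45
Area = |Σ|/2 = 22.5.

22.5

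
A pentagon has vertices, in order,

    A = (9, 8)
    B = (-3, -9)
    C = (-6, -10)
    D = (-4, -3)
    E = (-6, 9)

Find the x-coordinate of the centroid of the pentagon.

Apply the shoelace formula. First the cross-terms c_i = x_i·y_{i+1} − x_{i+1}·y_i:
  -57, -24, -22, -54, -129  ⇒  2A = -286, A = -143.
Then Σ (x_i + x_{i+1})·c_i = 247, so x̄ = 247 / (6·(-143)) = -19/66.

-19/66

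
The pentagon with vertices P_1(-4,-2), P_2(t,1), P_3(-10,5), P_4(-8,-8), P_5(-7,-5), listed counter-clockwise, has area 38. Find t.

Write out the shoelace sum; only the two edges meeting at P_2 involve t:
2·Area = [((-4)·1 − t·(-2)) + (t·5 − (-10)·1)] + 98
       = 7·t + 104 = 76
⇒ t = -4.

-4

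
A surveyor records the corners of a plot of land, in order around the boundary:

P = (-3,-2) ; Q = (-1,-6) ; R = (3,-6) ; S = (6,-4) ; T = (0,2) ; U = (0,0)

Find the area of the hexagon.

38

Apply Gauss's area formula: 2A = Σ (x_i·y_{i+1} − x_{i+1}·y_i), indices taken mod 6.
P→Q: (-3)(-6) − (-1)(-2) = 16
Q→R: (-1)(-6) − (3)(-6) = 24
R→S: (3)(-4) − (6)(-6) = 24
S→T: (6)(2) − (0)(-4) = 12
T→U: (0)(0) − (0)(2) = 0
U→P: (0)(-2) − (-3)(0) = 0
Σ = 76
Area = |Σ|/2 = 38.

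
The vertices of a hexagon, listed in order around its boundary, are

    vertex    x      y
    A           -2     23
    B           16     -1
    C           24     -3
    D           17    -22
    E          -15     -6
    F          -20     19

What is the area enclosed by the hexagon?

Apply the surveyor's formula: 2A = Σ (x_i·y_{i+1} − x_{i+1}·y_i), indices taken mod 6.
Cross-terms: -366, -24, -477, -432, -405, -422  ⇒  Σ = -2126
Area = |Σ|/2 = 1063.

1063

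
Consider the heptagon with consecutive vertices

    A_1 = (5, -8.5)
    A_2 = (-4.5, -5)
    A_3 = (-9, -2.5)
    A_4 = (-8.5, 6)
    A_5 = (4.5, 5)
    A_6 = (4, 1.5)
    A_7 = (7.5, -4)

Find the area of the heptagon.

163

Apply the surveyor's formula: 2A = Σ (x_i·y_{i+1} − x_{i+1}·y_i), indices taken mod 7.
Σ = (-63.25) + (-33.75) + (-75.25) + (-69.5) + (-13.25) + (-27.25) + (-43.75) = -326
Area = |Σ|/2 = 163.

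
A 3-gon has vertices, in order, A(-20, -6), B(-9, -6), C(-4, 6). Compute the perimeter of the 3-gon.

44

|AB| = √((11)² + (0)²) = √121 = 11
|BC| = √((5)² + (12)²) = √169 = 13
|CA| = √((-16)² + (-12)²) = √400 = 20
Perimeter = 11 + 13 + 20 = 44.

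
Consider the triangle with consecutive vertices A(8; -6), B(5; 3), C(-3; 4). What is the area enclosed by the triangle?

Apply the surveyor's formula: 2A = Σ (x_i·y_{i+1} − x_{i+1}·y_i), indices taken mod 3.
A→B: (8)(3) − (5)(-6) = 54
B→C: (5)(4) − (-3)(3) = 29
C→A: (-3)(-6) − (8)(4) = -14
Σ = 69
Area = |Σ|/2 = 34.5.

34.5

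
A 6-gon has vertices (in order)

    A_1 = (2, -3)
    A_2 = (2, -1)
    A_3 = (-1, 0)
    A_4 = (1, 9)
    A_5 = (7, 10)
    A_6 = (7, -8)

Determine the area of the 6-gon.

95

Apply Gauss's area formula: 2A = Σ (x_i·y_{i+1} − x_{i+1}·y_i), indices taken mod 6.
Σ = (4) + (-1) + (-9) + (-53) + (-126) + (-5) = -190
Area = |Σ|/2 = 95.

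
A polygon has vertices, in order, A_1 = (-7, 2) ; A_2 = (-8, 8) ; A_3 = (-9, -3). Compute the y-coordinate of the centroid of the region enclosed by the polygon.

Apply the surveyor's formula. First the cross-terms c_i = x_i·y_{i+1} − x_{i+1}·y_i:
  -40, 96, -39  ⇒  2A = 17, A = 8.5.
Then Σ (y_i + y_{i+1})·c_i = 119, so ȳ = 119 / (6·8.5) = 7/3.

7/3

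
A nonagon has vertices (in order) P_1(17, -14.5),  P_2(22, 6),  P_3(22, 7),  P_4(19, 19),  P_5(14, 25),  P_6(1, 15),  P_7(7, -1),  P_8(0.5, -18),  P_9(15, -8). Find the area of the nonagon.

Σ = (421) + (22) + (285) + (209) + (185) + (-106) + (-125.5) + (266) + (-81.5) = 1075
Area = |Σ|/2 = 537.5.

537.5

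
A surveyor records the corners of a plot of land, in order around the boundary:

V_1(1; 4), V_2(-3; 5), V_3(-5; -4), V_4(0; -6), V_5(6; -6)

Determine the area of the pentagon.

Apply the shoelace formula: 2A = Σ (x_i·y_{i+1} − x_{i+1}·y_i), indices taken mod 5.
Σ = (17) + (37) + (30) + (36) + (30) = 150
Area = |Σ|/2 = 75.

75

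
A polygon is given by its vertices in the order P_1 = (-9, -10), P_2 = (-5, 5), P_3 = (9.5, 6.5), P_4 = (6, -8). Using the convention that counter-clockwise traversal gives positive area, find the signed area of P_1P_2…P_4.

-211

Apply Gauss's area formula: 2A = Σ (x_i·y_{i+1} − x_{i+1}·y_i), indices taken mod 4.
Σ = (-95) + (-80) + (-115) + (-132) = -422
Signed area = Σ/2 = -211 (negative ⇒ clockwise traversal).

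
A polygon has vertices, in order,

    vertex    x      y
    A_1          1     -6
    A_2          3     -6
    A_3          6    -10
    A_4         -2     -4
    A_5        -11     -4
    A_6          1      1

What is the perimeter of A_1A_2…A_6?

|A_1A_2| = √((2)² + (0)²) = √4 = 2
|A_2A_3| = √((3)² + (-4)²) = √25 = 5
|A_3A_4| = √((-8)² + (6)²) = √100 = 10
|A_4A_5| = √((-9)² + (0)²) = √81 = 9
|A_5A_6| = √((12)² + (5)²) = √169 = 13
|A_6A_1| = √((0)² + (-7)²) = √49 = 7
Perimeter = 2 + 5 + 10 + 9 + 13 + 7 = 46.

46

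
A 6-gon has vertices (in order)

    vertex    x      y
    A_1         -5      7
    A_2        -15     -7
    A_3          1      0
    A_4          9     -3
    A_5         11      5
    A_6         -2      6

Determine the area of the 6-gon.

157

Apply the shoelace (surveyor's) formula: 2A = Σ (x_i·y_{i+1} − x_{i+1}·y_i), indices taken mod 6.
Σ = (140) + (7) + (-3) + (78) + (76) + (16) = 314
Area = |Σ|/2 = 157.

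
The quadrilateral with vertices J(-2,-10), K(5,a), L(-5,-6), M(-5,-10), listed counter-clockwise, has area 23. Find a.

The doubled signed area Σ (x_i y_{i+1} − x_{i+1} y_i) is linear in a.
With a=0 it equals 70; the coefficient of a is 3 (from the two edges through K).
So 3·a + 70 = 2·23 = 46 ⇒ a = -8.

-8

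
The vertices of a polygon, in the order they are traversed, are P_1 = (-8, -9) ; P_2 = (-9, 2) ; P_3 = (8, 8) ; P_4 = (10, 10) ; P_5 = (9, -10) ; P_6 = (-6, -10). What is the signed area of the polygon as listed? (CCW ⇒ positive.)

-275.5

Σ = (-97) + (-88) + (0) + (-190) + (-150) + (-26) = -551
Signed area = Σ/2 = -275.5 (negative ⇒ clockwise traversal).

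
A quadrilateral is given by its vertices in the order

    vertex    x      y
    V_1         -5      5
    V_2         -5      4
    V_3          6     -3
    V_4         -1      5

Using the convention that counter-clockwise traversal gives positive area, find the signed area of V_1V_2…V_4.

21.5

Apply the shoelace formula: 2A = Σ (x_i·y_{i+1} − x_{i+1}·y_i), indices taken mod 4.
Σ = (5) + (-9) + (27) + (20) = 43
Signed area = Σ/2 = 21.5 (positive ⇒ counter-clockwise traversal).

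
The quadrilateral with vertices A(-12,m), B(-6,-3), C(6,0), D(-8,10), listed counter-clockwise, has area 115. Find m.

2

Write out the shoelace sum; only the two edges meeting at A involve m:
2·Area = [((-8)·m − (-12)·10) + ((-12)·(-3) − (-6)·m)] + 78
       = -2·m + 234 = 230
⇒ m = 2.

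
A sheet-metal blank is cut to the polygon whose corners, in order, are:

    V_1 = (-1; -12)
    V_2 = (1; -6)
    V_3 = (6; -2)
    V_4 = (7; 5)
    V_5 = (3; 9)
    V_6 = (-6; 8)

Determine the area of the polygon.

Apply the surveyor's formula: 2A = Σ (x_i·y_{i+1} − x_{i+1}·y_i), indices taken mod 6.
V_1→V_2: (-1)(-6) − (1)(-12) = 18
V_2→V_3: (1)(-2) − (6)(-6) = 34
V_3→V_4: (6)(5) − (7)(-2) = 44
V_4→V_5: (7)(9) − (3)(5) = 48
V_5→V_6: (3)(8) − (-6)(9) = 78
V_6→V_1: (-6)(-12) − (-1)(8) = 80
Σ = 302
Area = |Σ|/2 = 151.

151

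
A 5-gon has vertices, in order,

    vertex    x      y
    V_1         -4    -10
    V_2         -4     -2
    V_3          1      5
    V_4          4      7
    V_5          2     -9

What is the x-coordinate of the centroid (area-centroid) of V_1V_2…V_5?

-19/169

Apply the surveyor's formula. First the cross-terms c_i = x_i·y_{i+1} − x_{i+1}·y_i:
  -32, -18, -13, -50, -56  ⇒  2A = -169, A = -84.5.
Then Σ (x_i + x_{i+1})·c_i = 57, so x̄ = 57 / (6·(-84.5)) = -19/169.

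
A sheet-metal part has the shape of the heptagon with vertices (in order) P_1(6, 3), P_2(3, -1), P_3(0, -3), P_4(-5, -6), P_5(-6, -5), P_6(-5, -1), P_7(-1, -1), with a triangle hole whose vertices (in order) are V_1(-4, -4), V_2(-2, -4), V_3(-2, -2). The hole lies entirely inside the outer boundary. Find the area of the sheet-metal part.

Outer boundary:
Apply the shoelace (surveyor's) formula: 2A = Σ (x_i·y_{i+1} − x_{i+1}·y_i), indices taken mod 7.
Σ = (-15) + (-9) + (-15) + (-11) + (-19) + (4) + (3) = -62
Area = |Σ|/2 = 31.
Hole:
V_1→V_2: (-4)(-4) − (-2)(-4) = 8
V_2→V_3: (-2)(-2) − (-2)(-4) = -4
V_3→V_1: (-2)(-4) − (-4)(-2) = 0
Σ = 4
Area = |Σ|/2 = 2.
Net area = 31 − 2 = 29.

29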